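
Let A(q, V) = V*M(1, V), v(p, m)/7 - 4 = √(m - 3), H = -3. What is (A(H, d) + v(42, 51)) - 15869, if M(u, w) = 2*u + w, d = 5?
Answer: -15806 + 28*√3 ≈ -15758.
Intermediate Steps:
M(u, w) = w + 2*u
v(p, m) = 28 + 7*√(-3 + m) (v(p, m) = 28 + 7*√(m - 3) = 28 + 7*√(-3 + m))
A(q, V) = V*(2 + V) (A(q, V) = V*(V + 2*1) = V*(V + 2) = V*(2 + V))
(A(H, d) + v(42, 51)) - 15869 = (5*(2 + 5) + (28 + 7*√(-3 + 51))) - 15869 = (5*7 + (28 + 7*√48)) - 15869 = (35 + (28 + 7*(4*√3))) - 15869 = (35 + (28 + 28*√3)) - 15869 = (63 + 28*√3) - 15869 = -15806 + 28*√3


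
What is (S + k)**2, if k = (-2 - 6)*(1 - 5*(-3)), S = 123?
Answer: 25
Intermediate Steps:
k = -128 (k = -8*(1 + 15) = -8*16 = -128)
(S + k)**2 = (123 - 128)**2 = (-5)**2 = 25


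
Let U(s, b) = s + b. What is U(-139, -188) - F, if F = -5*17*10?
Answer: 523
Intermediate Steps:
U(s, b) = b + s
F = -850 (F = -85*10 = -850)
U(-139, -188) - F = (-188 - 139) - 1*(-850) = -327 + 850 = 523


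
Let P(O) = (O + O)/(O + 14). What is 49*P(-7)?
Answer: -98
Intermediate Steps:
P(O) = 2*O/(14 + O) (P(O) = (2*O)/(14 + O) = 2*O/(14 + O))
49*P(-7) = 49*(2*(-7)/(14 - 7)) = 49*(2*(-7)/7) = 49*(2*(-7)*(⅐)) = 49*(-2) = -98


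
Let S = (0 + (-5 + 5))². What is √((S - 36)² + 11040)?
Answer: 4*√771 ≈ 111.07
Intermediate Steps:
S = 0 (S = (0 + 0)² = 0² = 0)
√((S - 36)² + 11040) = √((0 - 36)² + 11040) = √((-36)² + 11040) = √(1296 + 11040) = √12336 = 4*√771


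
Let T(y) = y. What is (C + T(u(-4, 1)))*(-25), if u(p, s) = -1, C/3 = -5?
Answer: 400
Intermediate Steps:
C = -15 (C = 3*(-5) = -15)
(C + T(u(-4, 1)))*(-25) = (-15 - 1)*(-25) = -16*(-25) = 400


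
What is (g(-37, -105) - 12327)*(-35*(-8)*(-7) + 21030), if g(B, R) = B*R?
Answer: -160988940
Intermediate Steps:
(g(-37, -105) - 12327)*(-35*(-8)*(-7) + 21030) = (-37*(-105) - 12327)*(-35*(-8)*(-7) + 21030) = (3885 - 12327)*(280*(-7) + 21030) = -8442*(-1960 + 21030) = -8442*19070 = -160988940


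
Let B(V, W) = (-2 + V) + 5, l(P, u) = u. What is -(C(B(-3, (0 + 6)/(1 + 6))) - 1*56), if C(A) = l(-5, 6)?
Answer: 50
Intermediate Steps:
B(V, W) = 3 + V
C(A) = 6
-(C(B(-3, (0 + 6)/(1 + 6))) - 1*56) = -(6 - 1*56) = -(6 - 56) = -1*(-50) = 50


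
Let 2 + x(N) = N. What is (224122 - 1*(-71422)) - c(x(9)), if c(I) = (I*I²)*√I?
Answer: 295544 - 343*√7 ≈ 2.9464e+5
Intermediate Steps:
x(N) = -2 + N
c(I) = I^(7/2) (c(I) = I³*√I = I^(7/2))
(224122 - 1*(-71422)) - c(x(9)) = (224122 - 1*(-71422)) - (-2 + 9)^(7/2) = (224122 + 71422) - 7^(7/2) = 295544 - 343*√7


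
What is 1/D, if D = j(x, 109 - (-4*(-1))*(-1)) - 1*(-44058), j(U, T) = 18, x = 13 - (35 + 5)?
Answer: 1/44076 ≈ 2.2688e-5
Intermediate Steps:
x = -27 (x = 13 - 1*40 = 13 - 40 = -27)
D = 44076 (D = 18 - 1*(-44058) = 18 + 44058 = 44076)
1/D = 1/44076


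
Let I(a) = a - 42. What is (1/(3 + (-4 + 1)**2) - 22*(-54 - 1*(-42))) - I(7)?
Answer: 3589/12 ≈ 299.08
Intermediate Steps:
I(a) = -42 + a
(1/(3 + (-4 + 1)**2) - 22*(-54 - 1*(-42))) - I(7) = (1/(3 + (-4 + 1)**2) - 22*(-54 - 1*(-42))) - (-42 + 7) = (1/(3 + (-3)**2) - 22*(-54 + 42)) - 1*(-35) = (1/(3 + 9) - 22*(-12)) + 35 = (1/12 + 264) + 35 = 3169/12 + 35 = 3589/12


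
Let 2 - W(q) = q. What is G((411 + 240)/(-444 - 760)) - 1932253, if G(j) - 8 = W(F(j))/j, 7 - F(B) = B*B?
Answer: -30908051749/15996 ≈ -1.9322e+6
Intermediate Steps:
F(B) = 7 - B**2 (F(B) = 7 - B*B = 7 - B**2)
W(q) = 2 - q
G(j) = 8 + (-5 + j**2)/j (G(j) = 8 + (2 - (7 - j**2))/j = 8 + (2 + (-7 + j**2))/j = 8 + (-5 + j**2)/j)
G((411 + 240)/(-444 - 760)) - 1932253 = (8 + (411 + 240)/(-444 - 760) - 5*(-444 - 760)/(411 + 240)) - 1932253 = (8 + 651/(-1204) - 5/(651/(-1204))) - 1932253 = (8 + 651*(-1/1204) - 5/(651*(-1/1204))) - 1932253 = (8 - 93/172 - 5/(-93/172)) - 1932253 = (8 - 93/172 - 5*(-172/93)) - 1932253 = (8 - 93/172 + 860/93) - 1932253 = 267239/15996 - 1932253 = -30908051749/15996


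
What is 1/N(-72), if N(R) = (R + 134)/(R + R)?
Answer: -72/31 ≈ -2.3226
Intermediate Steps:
N(R) = (134 + R)/(2*R) (N(R) = (134 + R)/((2*R)) = (134 + R)*(1/(2*R)) = (134 + R)/(2*R))
1/N(-72) = 1/((½)*(134 - 72)/(-72)) = 1/((½)*(-1/72)*62) = 1/(-31/72) = -72/31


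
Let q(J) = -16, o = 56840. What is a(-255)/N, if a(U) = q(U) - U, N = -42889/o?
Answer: -1940680/6127 ≈ -316.74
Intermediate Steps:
N = -6127/8120 (N = -42889/56840 = -42889*1/56840 = -6127/8120 ≈ -0.75456)
a(U) = -16 - U
a(-255)/N = (-16 - 1*(-255))/(-6127/8120) = (-16 + 255)*(-8120/6127) = 239*(-8120/6127) = -1940680/6127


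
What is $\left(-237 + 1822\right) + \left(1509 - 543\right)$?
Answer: $2551$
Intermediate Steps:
$\left(-237 + 1822\right) + \left(1509 - 543\right) = 1585 + 966 = 2551$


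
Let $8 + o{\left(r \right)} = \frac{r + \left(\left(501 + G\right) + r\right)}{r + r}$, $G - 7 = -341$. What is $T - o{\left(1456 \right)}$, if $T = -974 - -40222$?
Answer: $\frac{114310393}{2912} \approx 39255.0$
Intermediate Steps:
$G = -334$ ($G = 7 - 341 = -334$)
$o{\left(r \right)} = -8 + \frac{167 + 2 r}{2 r}$ ($o{\left(r \right)} = -8 + \frac{r + \left(\left(501 - 334\right) + r\right)}{r + r} = -8 + \frac{r + \left(167 + r\right)}{2 r} = -8 + \left(167 + 2 r\right) \frac{1}{2 r} = -8 + \frac{167 + 2 r}{2 r}$)
$T = 39248$ ($T = -974 + 40222 = 39248$)
$T - o{\left(1456 \right)} = 39248 - \left(-7 + \frac{167}{2 \cdot 1456}\right) = 39248 - \left(-7 + \frac{167}{2} \cdot \frac{1}{1456}\right) = 39248 - \left(-7 + \frac{167}{2912}\right) = 39248 - - \frac{20217}{2912} = 39248 + \frac{20217}{2912} = \frac{114310393}{2912}$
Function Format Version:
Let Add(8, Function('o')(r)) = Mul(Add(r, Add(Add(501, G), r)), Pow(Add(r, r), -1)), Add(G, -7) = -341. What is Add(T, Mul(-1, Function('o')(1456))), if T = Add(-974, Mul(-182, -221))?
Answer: Rational(114310393, 2912) ≈ 39255.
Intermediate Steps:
G = -334 (G = Add(7, -341) = -334)
Function('o')(r) = Add(-8, Mul(Rational(1, 2), Pow(r, -1), Add(167, Mul(2, r)))) (Function('o')(r) = Add(-8, Mul(Add(r, Add(Add(501, -334), r)), Pow(Add(r, r), -1))) = Add(-8, Mul(Add(r, Add(167, r)), Pow(Mul(2, r), -1))) = Add(-8, Mul(Add(167, Mul(2, r)), Mul(Rational(1, 2), Pow(r, -1)))) = Add(-8, Mul(Rational(1, 2), Pow(r, -1), Add(167, Mul(2, r)))))
T = 39248 (T = Add(-974, 40222) = 39248)
Add(T, Mul(-1, Function('o')(1456))) = Add(39248, Mul(-1, Add(-7, Mul(Rational(167, 2), Pow(1456, -1))))) = Add(39248, Mul(-1, Add(-7, Mul(Rational(167, 2), Rational(1, 1456))))) = Add(39248, Mul(-1, Add(-7, Rational(167, 2912)))) = Add(39248, Mul(-1, Rational(-20217, 2912))) = Add(39248, Rational(20217, 2912)) = Rational(114310393, 2912)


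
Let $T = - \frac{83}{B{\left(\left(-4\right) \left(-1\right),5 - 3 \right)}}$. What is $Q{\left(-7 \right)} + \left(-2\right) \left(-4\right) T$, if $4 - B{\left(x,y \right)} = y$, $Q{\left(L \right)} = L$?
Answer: $-339$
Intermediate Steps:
$B{\left(x,y \right)} = 4 - y$
$T = - \frac{83}{2}$ ($T = - \frac{83}{4 - \left(5 - 3\right)} = - \frac{83}{4 - 2} = - \frac{83}{2} \approx -41.5$)
$Q{\left(-7 \right)} + \left(-2\right) \left(-4\right) T = -7 + \left(-2\right) \left(-4\right) \left(- \frac{83}{2}\right) = -7 + 8 \left(- \frac{83}{2}\right) = -7 - 332 = -339$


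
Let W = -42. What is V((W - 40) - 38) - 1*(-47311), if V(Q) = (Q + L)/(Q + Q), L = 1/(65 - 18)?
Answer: 533673719/11280 ≈ 47312.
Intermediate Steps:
L = 1/47 ≈ 0.021277
V(Q) = (1/47 + Q)/(2*Q) (V(Q) = (Q + 1/47)/(Q + Q) = (1/47 + Q)/((2*Q)) = (1/47 + Q)*(1/(2*Q)) = (1/47 + Q)/(2*Q))
V((W - 40) - 38) - 1*(-47311) = (1 + 47*((-42 - 40) - 38))/(94*((-42 - 40) - 38)) - 1*(-47311) = (1 + 47*(-82 - 38))/(94*(-82 - 38)) + 47311 = (1/94)*(1 + 47*(-120))/(-120) + 47311 = (1/94)*(-1/120)*(1 - 5640) + 47311 = (1/94)*(-1/120)*(-5639) + 47311 = 5639/11280 + 47311 = 533673719/11280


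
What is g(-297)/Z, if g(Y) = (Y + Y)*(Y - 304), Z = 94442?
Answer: 178497/47221 ≈ 3.7800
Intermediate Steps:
g(Y) = 2*Y*(-304 + Y) (g(Y) = (2*Y)*(-304 + Y) = 2*Y*(-304 + Y))
g(-297)/Z = (2*(-297)*(-304 - 297))/94442 = (2*(-297)*(-601))*(1/94442) = 356994*(1/94442) = 178497/47221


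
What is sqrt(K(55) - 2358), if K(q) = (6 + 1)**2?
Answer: I*sqrt(2309) ≈ 48.052*I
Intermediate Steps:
K(q) = 49 (K(q) = 7**2 = 49)
sqrt(K(55) - 2358) = sqrt(49 - 2358) = sqrt(-2309) = I*sqrt(2309)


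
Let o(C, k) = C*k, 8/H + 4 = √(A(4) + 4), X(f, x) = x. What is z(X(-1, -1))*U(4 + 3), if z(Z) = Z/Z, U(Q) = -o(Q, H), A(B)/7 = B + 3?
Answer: -224/37 - 56*√53/37 ≈ -17.073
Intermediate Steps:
A(B) = 21 + 7*B (A(B) = 7*(B + 3) = 7*(3 + B) = 21 + 7*B)
H = 8/(-4 + √53) (H = 8/(-4 + √((21 + 7*4) + 4)) = 8/(-4 + √((21 + 28) + 4)) = 8/(-4 + √(49 + 4)) = 8/(-4 + √53) ≈ 2.4389)
U(Q) = -Q*(32/37 + 8*√53/37)
z(Z) = 1
z(X(-1, -1))*U(4 + 3) = 1*(-8*(4 + 3)*(4 + √53)/37) = 1*(-8/37*7*(4 + √53)) = 1*(-224/37 - 56*√53/37) = -224/37 - 56*√53/37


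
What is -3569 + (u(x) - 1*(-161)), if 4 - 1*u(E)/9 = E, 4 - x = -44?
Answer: -3804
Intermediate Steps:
x = 48 (x = 4 - 1*(-44) = 4 + 44 = 48)
u(E) = 36 - 9*E
-3569 + (u(x) - 1*(-161)) = -3569 + ((36 - 9*48) - 1*(-161)) = -3569 + ((36 - 432) + 161) = -3569 + (-396 + 161) = -3569 - 235 = -3804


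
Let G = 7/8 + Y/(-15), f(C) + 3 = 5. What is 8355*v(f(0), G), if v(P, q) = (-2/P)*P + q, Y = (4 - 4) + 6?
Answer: -101931/8 ≈ -12741.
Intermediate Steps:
f(C) = 2 (f(C) = -3 + 5 = 2)
Y = 6 (Y = 0 + 6 = 6)
G = 19/40 (G = 7/8 + 6/(-15) = 7*(⅛) + 6*(-1/15) = 7/8 - ⅖ = 19/40 ≈ 0.47500)
v(P, q) = -2 + q
8355*v(f(0), G) = 8355*(-2 + 19/40) = 8355*(-61/40) = -101931/8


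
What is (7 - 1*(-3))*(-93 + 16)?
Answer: -770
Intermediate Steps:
(7 - 1*(-3))*(-93 + 16) = (7 + 3)*(-77) = 10*(-77) = -770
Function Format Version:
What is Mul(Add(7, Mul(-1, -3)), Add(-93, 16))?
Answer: -770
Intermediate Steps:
Mul(Add(7, Mul(-1, -3)), Add(-93, 16)) = Mul(Add(7, 3), -77) = Mul(10, -77) = -770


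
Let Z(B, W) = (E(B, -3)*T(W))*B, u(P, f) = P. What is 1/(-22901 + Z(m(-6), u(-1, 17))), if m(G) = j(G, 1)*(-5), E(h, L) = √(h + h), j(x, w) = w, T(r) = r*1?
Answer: -22901/524456051 - 5*I*√10/524456051 ≈ -4.3666e-5 - 3.0148e-8*I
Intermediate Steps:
T(r) = r
E(h, L) = √2*√h (E(h, L) = √(2*h) = √2*√h)
m(G) = -5 (m(G) = 1*(-5) = -5)
Z(B, W) = W*√2*B^(3/2) (Z(B, W) = ((√2*√B)*W)*B = (W*√2*√B)*B = W*√2*B^(3/2))
1/(-22901 + Z(m(-6), u(-1, 17))) = 1/(-22901 - √2*(-5)^(3/2)) = 1/(-22901 - √2*(-5*I*√5)) = 1/(-22901 + 5*I*√10)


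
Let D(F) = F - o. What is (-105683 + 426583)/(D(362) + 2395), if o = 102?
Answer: 64180/531 ≈ 120.87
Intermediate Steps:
D(F) = -102 + F (D(F) = F - 1*102 = F - 102 = -102 + F)
(-105683 + 426583)/(D(362) + 2395) = (-105683 + 426583)/((-102 + 362) + 2395) = 320900/(260 + 2395) = 320900/2655 = 320900*(1/2655) = 64180/531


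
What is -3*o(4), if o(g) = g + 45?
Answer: -147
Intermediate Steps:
o(g) = 45 + g
-3*o(4) = -3*(45 + 4) = -3*49 = -147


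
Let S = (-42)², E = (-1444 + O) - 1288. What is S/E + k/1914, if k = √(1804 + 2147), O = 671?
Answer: -196/229 + √439/638 ≈ -0.82305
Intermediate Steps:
k = 3*√439 (k = √3951 = 3*√439 ≈ 62.857)
E = -2061 (E = (-1444 + 671) - 1288 = -773 - 1288 = -2061)
S = 1764
S/E + k/1914 = 1764/(-2061) + (3*√439)/1914 = 1764*(-1/2061) + (3*√439)*(1/1914) = -196/229 + √439/638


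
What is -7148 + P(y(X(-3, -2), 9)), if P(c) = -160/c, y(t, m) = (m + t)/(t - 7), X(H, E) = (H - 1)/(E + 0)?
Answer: -77828/11 ≈ -7075.3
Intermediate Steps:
X(H, E) = (-1 + H)/E
y(t, m) = (m + t)/(-7 + t)
-7148 + P(y(X(-3, -2), 9)) = -7148 - 160*(-7 + (-1 - 3)/(-2))/(9 + (-1 - 3)/(-2)) = -7148 - 160*(-7 - ½*(-4))/(9 - ½*(-4)) = -7148 - 160*(-7 + 2)/(9 + 2) = -7148 - 160/(11/(-5)) = -7148 - 160/((-⅕*11)) = -7148 - 160/(-11/5) = -7148 - 160*(-5/11) = -7148 + 800/11 = -77828/11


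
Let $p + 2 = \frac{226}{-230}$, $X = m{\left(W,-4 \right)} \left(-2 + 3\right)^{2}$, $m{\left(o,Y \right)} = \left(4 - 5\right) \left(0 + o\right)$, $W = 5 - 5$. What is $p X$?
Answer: $0$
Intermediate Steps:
$W = 0$ ($W = 5 - 5 = 0$)
$m{\left(o,Y \right)} = - o$
$X = 0$ ($X = \left(-1\right) 0 \left(-2 + 3\right)^{2} = 0 \cdot 1^{2} = 0 \cdot 1 = 0$)
$p = - \frac{343}{115}$ ($p = -2 + \frac{226}{-230} = -2 + 226 \left(- \frac{1}{230}\right) = -2 - \frac{113}{115} = - \frac{343}{115} \approx -2.9826$)
$p X = \left(- \frac{343}{115}\right) 0 = 0$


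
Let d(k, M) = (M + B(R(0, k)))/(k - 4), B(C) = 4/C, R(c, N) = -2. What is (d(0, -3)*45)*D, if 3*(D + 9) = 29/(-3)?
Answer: -1375/2 ≈ -687.50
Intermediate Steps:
d(k, M) = (-2 + M)/(-4 + k) (d(k, M) = (M + 4/(-2))/(k - 4) = (M + 4*(-½))/(-4 + k) = (M - 2)/(-4 + k) = (-2 + M)/(-4 + k))
D = -110/9 (D = -9 + (29/(-3))/3 = -9 + (29*(-⅓))/3 = -9 + (⅓)*(-29/3) = -9 - 29/9 = -110/9 ≈ -12.222)
(d(0, -3)*45)*D = (((-2 - 3)/(-4 + 0))*45)*(-110/9) = ((-5/(-4))*45)*(-110/9) = (-¼*(-5)*45)*(-110/9) = ((5/4)*45)*(-110/9) = (225/4)*(-110/9) = -1375/2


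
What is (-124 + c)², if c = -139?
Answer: 69169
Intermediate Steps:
(-124 + c)² = (-124 - 139)² = (-263)² = 69169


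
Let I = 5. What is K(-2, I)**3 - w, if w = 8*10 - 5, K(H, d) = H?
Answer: -83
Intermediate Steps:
w = 75 (w = 80 - 5 = 75)
K(-2, I)**3 - w = (-2)**3 - 1*75 = -8 - 75 = -83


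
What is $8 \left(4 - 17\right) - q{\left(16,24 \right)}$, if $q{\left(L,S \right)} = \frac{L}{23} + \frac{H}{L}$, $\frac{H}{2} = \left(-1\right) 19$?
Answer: $- \frac{18827}{184} \approx -102.32$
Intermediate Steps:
$H = -38$ ($H = 2 \left(\left(-1\right) 19\right) = 2 \left(-19\right) = -38$)
$q{\left(L,S \right)} = - \frac{38}{L} + \frac{L}{23}$ ($q{\left(L,S \right)} = \frac{L}{23} - \frac{38}{L} = - \frac{38}{L} + \frac{L}{23}$)
$8 \left(4 - 17\right) - q{\left(16,24 \right)} = 8 \left(4 - 17\right) - \left(- \frac{38}{16} + \frac{1}{23} \cdot 16\right) = 8 \left(-13\right) - \left(\left(-38\right) \frac{1}{16} + \frac{16}{23}\right) = -104 - \left(- \frac{19}{8} + \frac{16}{23}\right) = -104 - - \frac{309}{184} = -104 + \frac{309}{184} = - \frac{18827}{184}$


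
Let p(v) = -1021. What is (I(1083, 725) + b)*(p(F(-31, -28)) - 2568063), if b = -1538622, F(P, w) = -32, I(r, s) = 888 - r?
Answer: 3953350133628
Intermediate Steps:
(I(1083, 725) + b)*(p(F(-31, -28)) - 2568063) = ((888 - 1*1083) - 1538622)*(-1021 - 2568063) = ((888 - 1083) - 1538622)*(-2569084) = (-195 - 1538622)*(-2569084) = -1538817*(-2569084) = 3953350133628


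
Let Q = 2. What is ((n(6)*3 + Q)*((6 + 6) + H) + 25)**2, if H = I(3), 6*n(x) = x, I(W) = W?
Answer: 10000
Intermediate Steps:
n(x) = x/6
H = 3
((n(6)*3 + Q)*((6 + 6) + H) + 25)**2 = ((((1/6)*6)*3 + 2)*((6 + 6) + 3) + 25)**2 = ((1*3 + 2)*(12 + 3) + 25)**2 = ((3 + 2)*15 + 25)**2 = (5*15 + 25)**2 = (75 + 25)**2 = 100**2 = 10000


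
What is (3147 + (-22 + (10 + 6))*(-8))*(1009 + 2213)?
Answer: 10294290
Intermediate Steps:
(3147 + (-22 + (10 + 6))*(-8))*(1009 + 2213) = (3147 + (-22 + 16)*(-8))*3222 = (3147 - 6*(-8))*3222 = (3147 + 48)*3222 = 3195*3222 = 10294290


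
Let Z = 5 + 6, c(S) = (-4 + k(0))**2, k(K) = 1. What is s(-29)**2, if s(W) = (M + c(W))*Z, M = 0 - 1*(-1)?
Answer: 12100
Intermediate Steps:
c(S) = 9 (c(S) = (-4 + 1)**2 = (-3)**2 = 9)
Z = 11
M = 1 (M = 0 + 1 = 1)
s(W) = 110 (s(W) = (1 + 9)*11 = 10*11 = 110)
s(-29)**2 = 110**2 = 12100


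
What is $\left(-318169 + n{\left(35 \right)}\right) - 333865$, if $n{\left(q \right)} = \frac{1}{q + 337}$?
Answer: $- \frac{242556647}{372} \approx -6.5203 \cdot 10^{5}$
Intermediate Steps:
$n{\left(q \right)} = \frac{1}{337 + q}$
$\left(-318169 + n{\left(35 \right)}\right) - 333865 = \left(-318169 + \frac{1}{337 + 35}\right) - 333865 = \left(-318169 + \frac{1}{372}\right) - 333865 = - \frac{118358867}{372} - 333865 = - \frac{242556647}{372}$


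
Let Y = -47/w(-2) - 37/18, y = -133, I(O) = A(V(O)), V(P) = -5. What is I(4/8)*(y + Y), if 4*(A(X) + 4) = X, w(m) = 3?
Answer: 18991/24 ≈ 791.29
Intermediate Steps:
A(X) = -4 + X/4
I(O) = -21/4 (I(O) = -4 + (¼)*(-5) = -4 - 5/4 = -21/4)
Y = -319/18 (Y = -47/3 - 37/18 = -319/18 ≈ -17.722)
I(4/8)*(y + Y) = -21*(-133 - 319/18)/4 = -21/4*(-2713/18) = 18991/24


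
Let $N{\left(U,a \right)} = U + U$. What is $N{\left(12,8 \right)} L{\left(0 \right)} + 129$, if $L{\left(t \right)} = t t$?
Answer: $129$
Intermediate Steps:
$N{\left(U,a \right)} = 2 U$
$L{\left(t \right)} = t^{2}$
$N{\left(12,8 \right)} L{\left(0 \right)} + 129 = 2 \cdot 12 \cdot 0^{2} + 129 = 24 \cdot 0 + 129 = 0 + 129 = 129$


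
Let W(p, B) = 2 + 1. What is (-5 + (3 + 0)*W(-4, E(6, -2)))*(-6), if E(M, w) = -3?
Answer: -24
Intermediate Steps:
W(p, B) = 3
(-5 + (3 + 0)*W(-4, E(6, -2)))*(-6) = (-5 + (3 + 0)*3)*(-6) = (-5 + 3*3)*(-6) = (-5 + 9)*(-6) = 4*(-6) = -24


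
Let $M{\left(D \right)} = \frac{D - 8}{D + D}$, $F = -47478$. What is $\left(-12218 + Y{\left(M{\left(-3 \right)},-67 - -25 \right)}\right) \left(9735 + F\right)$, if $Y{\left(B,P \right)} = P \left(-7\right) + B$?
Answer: $\frac{899956673}{2} \approx 4.4998 \cdot 10^{8}$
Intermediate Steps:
$M{\left(D \right)} = \frac{-8 + D}{2 D}$
$Y{\left(B,P \right)} = B - 7 P$ ($Y{\left(B,P \right)} = - 7 P + B = B - 7 P$)
$\left(-12218 + Y{\left(M{\left(-3 \right)},-67 - -25 \right)}\right) \left(9735 + F\right) = \left(-12218 - \left(7 \left(-67 - -25\right) - \frac{-8 - 3}{2 \left(-3\right)}\right)\right) \left(9735 - 47478\right) = \left(-12218 - \left(- \frac{11}{6} + 7 \left(-67 + 25\right)\right)\right) \left(-37743\right) = \left(-12218 + \left(\frac{11}{6} - -294\right)\right) \left(-37743\right) = \left(-12218 + \left(\frac{11}{6} + 294\right)\right) \left(-37743\right) = \left(-12218 + \frac{1775}{6}\right) \left(-37743\right) = \left(- \frac{71533}{6}\right) \left(-37743\right) = \frac{899956673}{2}$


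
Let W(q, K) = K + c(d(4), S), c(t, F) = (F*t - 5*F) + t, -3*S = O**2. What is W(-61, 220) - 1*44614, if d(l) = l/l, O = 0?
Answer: -44393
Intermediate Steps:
d(l) = 1
S = 0 (S = -1/3*0**2 = -1/3*0 = 0)
c(t, F) = t - 5*F + F*t (c(t, F) = (-5*F + F*t) + t = t - 5*F + F*t)
W(q, K) = 1 + K (W(q, K) = K + (1 - 5*0 + 0*1) = K + (1 + 0 + 0) = K + 1 = 1 + K)
W(-61, 220) - 1*44614 = (1 + 220) - 1*44614 = 221 - 44614 = -44393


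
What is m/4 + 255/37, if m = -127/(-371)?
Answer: 383119/54908 ≈ 6.9775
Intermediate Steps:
m = 127/371 (m = -127*(-1/371) = 127/371 ≈ 0.34232)
m/4 + 255/37 = (127/371)/4 + 255/37 = (127/371)*(1/4) + 255*(1/37) = 127/1484 + 255/37 = 383119/54908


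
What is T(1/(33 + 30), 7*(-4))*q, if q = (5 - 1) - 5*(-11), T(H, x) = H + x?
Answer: -104017/63 ≈ -1651.1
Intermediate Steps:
q = 59 (q = 4 + 55 = 59)
T(1/(33 + 30), 7*(-4))*q = (1/(33 + 30) + 7*(-4))*59 = (1/63 - 28)*59 = -1763/63*59 = -104017/63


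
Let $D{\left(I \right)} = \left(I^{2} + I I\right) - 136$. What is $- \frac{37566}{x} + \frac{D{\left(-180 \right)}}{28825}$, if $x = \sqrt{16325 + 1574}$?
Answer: $\frac{64664}{28825} - \frac{37566 \sqrt{17899}}{17899} \approx -278.55$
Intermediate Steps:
$D{\left(I \right)} = -136 + 2 I^{2}$ ($D{\left(I \right)} = \left(I^{2} + I^{2}\right) - 136 = 2 I^{2} - 136 = -136 + 2 I^{2}$)
$x = \sqrt{17899} \approx 133.79$
$- \frac{37566}{x} + \frac{D{\left(-180 \right)}}{28825} = - \frac{37566}{\sqrt{17899}} + \frac{-136 + 2 \left(-180\right)^{2}}{28825} = - 37566 \frac{\sqrt{17899}}{17899} + \left(-136 + 2 \cdot 32400\right) \frac{1}{28825} = - \frac{37566 \sqrt{17899}}{17899} + \left(-136 + 64800\right) \frac{1}{28825} = - \frac{37566 \sqrt{17899}}{17899} + 64664 \cdot \frac{1}{28825} = - \frac{37566 \sqrt{17899}}{17899} + \frac{64664}{28825} = \frac{64664}{28825} - \frac{37566 \sqrt{17899}}{17899}$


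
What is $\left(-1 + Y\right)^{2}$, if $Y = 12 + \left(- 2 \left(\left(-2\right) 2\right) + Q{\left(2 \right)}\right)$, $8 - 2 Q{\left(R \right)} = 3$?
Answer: $\frac{1849}{4} \approx 462.25$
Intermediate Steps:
$Q{\left(R \right)} = \frac{5}{2}$ ($Q{\left(R \right)} = 4 - \frac{3}{2} = \frac{5}{2}$)
$Y = \frac{45}{2}$ ($Y = 12 - \left(- \frac{5}{2} + 2 \left(\left(-2\right) 2\right)\right) = 12 + \left(\left(-2\right) \left(-4\right) + \frac{5}{2}\right) = 12 + \left(8 + \frac{5}{2}\right) = 12 + \frac{21}{2} = \frac{45}{2} \approx 22.5$)
$\left(-1 + Y\right)^{2} = \left(-1 + \frac{45}{2}\right)^{2} = \left(\frac{43}{2}\right)^{2} = \frac{1849}{4}$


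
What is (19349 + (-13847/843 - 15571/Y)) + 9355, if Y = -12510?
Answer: 100850091701/3515310 ≈ 28689.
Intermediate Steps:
(19349 + (-13847/843 - 15571/Y)) + 9355 = (19349 + (-13847/843 - 15571/(-12510))) + 9355 = (19349 + (-13847*1/843 - 15571*(-1/12510))) + 9355 = (19349 + (-13847/843 + 15571/12510)) + 9355 = (19349 - 53366539/3515310) + 9355 = 67964366651/3515310 + 9355 = 100850091701/3515310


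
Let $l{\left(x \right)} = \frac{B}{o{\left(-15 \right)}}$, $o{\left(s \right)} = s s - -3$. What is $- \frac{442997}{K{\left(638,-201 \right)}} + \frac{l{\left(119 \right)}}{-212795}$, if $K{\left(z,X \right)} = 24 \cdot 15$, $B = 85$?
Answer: $- \frac{358216677647}{291103560} \approx -1230.5$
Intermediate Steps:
$o{\left(s \right)} = 3 + s^{2}$ ($o{\left(s \right)} = s^{2} + \left(-1 + 4\right) = s^{2} + 3 = 3 + s^{2}$)
$K{\left(z,X \right)} = 360$
$l{\left(x \right)} = \frac{85}{228}$ ($l{\left(x \right)} = \frac{85}{3 + \left(-15\right)^{2}} = \frac{85}{3 + 225} = \frac{85}{228}$)
$- \frac{442997}{K{\left(638,-201 \right)}} + \frac{l{\left(119 \right)}}{-212795} = - \frac{442997}{360} + \frac{85}{228 \left(-212795\right)} = \left(-442997\right) \frac{1}{360} + \frac{85}{228} \left(- \frac{1}{212795}\right) = - \frac{442997}{360} - \frac{17}{9703452} = - \frac{358216677647}{291103560}$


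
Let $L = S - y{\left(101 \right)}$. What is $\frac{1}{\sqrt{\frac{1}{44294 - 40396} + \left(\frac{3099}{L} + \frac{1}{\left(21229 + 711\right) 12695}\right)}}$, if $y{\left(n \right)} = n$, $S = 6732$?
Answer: $\frac{10 \sqrt{60590044817821956980382447513}}{1683220757615769} \approx 1.4624$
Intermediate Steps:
$L = 6631$ ($L = 6732 - 101 = 6631$)
$\frac{1}{\sqrt{\frac{1}{44294 - 40396} + \left(\frac{3099}{L} + \frac{1}{\left(21229 + 711\right) 12695}\right)}} = \frac{1}{\sqrt{\frac{1}{44294 - 40396} + \left(\frac{3099}{6631} + \frac{1}{\left(21229 + 711\right) 12695}\right)}} = \frac{1}{\sqrt{\frac{1}{3898} + \left(3099 \cdot \frac{1}{6631} + \frac{1}{21940} \cdot \frac{1}{12695}\right)}} = \frac{1}{\sqrt{\frac{1}{3898} + \left(\frac{3099}{6631} + \frac{1}{21940} \cdot \frac{1}{12695}\right)}} = \frac{1}{\sqrt{\frac{1}{3898} + \left(\frac{3099}{6631} + \frac{1}{278528300}\right)}} = \frac{1}{\sqrt{\frac{1}{3898} + \frac{863159208331}{1846921157300}}} = \frac{1}{\sqrt{\frac{1683220757615769}{3599649335577700}}} = \frac{1}{\frac{1}{359964933557770} \sqrt{60590044817821956980382447513}} = \frac{10 \sqrt{60590044817821956980382447513}}{1683220757615769}$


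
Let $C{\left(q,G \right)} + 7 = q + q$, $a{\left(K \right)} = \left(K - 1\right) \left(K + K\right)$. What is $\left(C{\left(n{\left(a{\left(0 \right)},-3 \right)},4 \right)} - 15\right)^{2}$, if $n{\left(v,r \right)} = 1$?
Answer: $400$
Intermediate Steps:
$a{\left(K \right)} = 2 K \left(-1 + K\right)$ ($a{\left(K \right)} = \left(-1 + K\right) 2 K = 2 K \left(-1 + K\right)$)
$C{\left(q,G \right)} = -7 + 2 q$ ($C{\left(q,G \right)} = -7 + \left(q + q\right) = -7 + 2 q$)
$\left(C{\left(n{\left(a{\left(0 \right)},-3 \right)},4 \right)} - 15\right)^{2} = \left(\left(-7 + 2 \cdot 1\right) - 15\right)^{2} = \left(\left(-7 + 2\right) - 15\right)^{2} = \left(-5 - 15\right)^{2} = \left(-20\right)^{2} = 400$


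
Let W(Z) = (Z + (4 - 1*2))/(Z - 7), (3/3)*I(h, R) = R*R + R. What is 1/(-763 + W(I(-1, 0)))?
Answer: -7/5343 ≈ -0.0013101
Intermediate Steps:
I(h, R) = R + R**2 (I(h, R) = R*R + R = R**2 + R = R + R**2)
W(Z) = (2 + Z)/(-7 + Z) (W(Z) = (Z + (4 - 2))/(-7 + Z) = (Z + 2)/(-7 + Z) = (2 + Z)/(-7 + Z))
1/(-763 + W(I(-1, 0))) = 1/(-763 + (2 + 0*(1 + 0))/(-7 + 0*(1 + 0))) = 1/(-763 + (2 + 0*1)/(-7 + 0*1)) = 1/(-763 + (2 + 0)/(-7 + 0)) = 1/(-763 + 2/(-7)) = 1/(-763 - 1/7*2) = 1/(-763 - 2/7) = 1/(-5343/7) = -7/5343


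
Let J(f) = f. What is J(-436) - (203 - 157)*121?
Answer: -6002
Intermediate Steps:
J(-436) - (203 - 157)*121 = -436 - (203 - 157)*121 = -436 - 46*121 = -436 - 1*5566 = -436 - 5566 = -6002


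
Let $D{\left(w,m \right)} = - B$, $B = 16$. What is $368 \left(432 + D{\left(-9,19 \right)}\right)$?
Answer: $153088$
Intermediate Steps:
$D{\left(w,m \right)} = -16$ ($D{\left(w,m \right)} = \left(-1\right) 16 = -16$)
$368 \left(432 + D{\left(-9,19 \right)}\right) = 368 \left(432 - 16\right) = 368 \cdot 416 = 153088$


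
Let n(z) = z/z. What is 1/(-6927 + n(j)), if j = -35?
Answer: -1/6926 ≈ -0.00014438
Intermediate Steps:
n(z) = 1
1/(-6927 + n(j)) = 1/(-6927 + 1) = 1/(-6926) = -1/6926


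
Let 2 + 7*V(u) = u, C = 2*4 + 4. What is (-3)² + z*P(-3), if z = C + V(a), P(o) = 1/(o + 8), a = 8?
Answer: 81/7 ≈ 11.571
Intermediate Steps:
C = 12 (C = 8 + 4 = 12)
V(u) = -2/7 + u/7
P(o) = 1/(8 + o)
z = 90/7 (z = 12 + (-2/7 + (⅐)*8) = 12 + (-2/7 + 8/7) = 12 + 6/7 = 90/7 ≈ 12.857)
(-3)² + z*P(-3) = (-3)² + 90/(7*(8 - 3)) = 9 + (90/7)/5 = 9 + (90/7)*(⅕) = 9 + 18/7 = 81/7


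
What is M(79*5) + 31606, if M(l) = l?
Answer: 32001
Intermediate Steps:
M(79*5) + 31606 = 79*5 + 31606 = 395 + 31606 = 32001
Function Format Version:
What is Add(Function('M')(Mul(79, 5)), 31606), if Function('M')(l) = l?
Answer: 32001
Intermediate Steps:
Add(Function('M')(Mul(79, 5)), 31606) = Add(Mul(79, 5), 31606) = Add(395, 31606) = 32001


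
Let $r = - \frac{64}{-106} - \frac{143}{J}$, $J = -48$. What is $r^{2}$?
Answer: $\frac{83083225}{6471936} \approx 12.837$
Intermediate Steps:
$r = \frac{9115}{2544}$ ($r = - \frac{64}{-106} - \frac{143}{-48} = \left(-64\right) \left(- \frac{1}{106}\right) - - \frac{143}{48} = \frac{32}{53} + \frac{143}{48} = \frac{9115}{2544} \approx 3.5829$)
$r^{2} = \left(\frac{9115}{2544}\right)^{2} = \frac{83083225}{6471936}$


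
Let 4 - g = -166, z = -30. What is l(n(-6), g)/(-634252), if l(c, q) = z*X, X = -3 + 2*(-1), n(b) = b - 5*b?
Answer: -75/317126 ≈ -0.00023650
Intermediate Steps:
n(b) = -4*b
X = -5 (X = -3 - 2 = -5)
g = 170 (g = 4 - 1*(-166) = 4 + 166 = 170)
l(c, q) = 150 (l(c, q) = -30*(-5) = 150)
l(n(-6), g)/(-634252) = 150/(-634252) = 150*(-1/634252) = -75/317126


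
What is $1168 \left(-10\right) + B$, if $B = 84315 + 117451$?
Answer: $190086$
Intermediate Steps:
$B = 201766$
$1168 \left(-10\right) + B = 1168 \left(-10\right) + 201766 = -11680 + 201766 = 190086$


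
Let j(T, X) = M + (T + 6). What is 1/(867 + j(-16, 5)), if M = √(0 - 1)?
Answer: 857/734450 - I/734450 ≈ 0.0011669 - 1.3616e-6*I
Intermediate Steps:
M = I (M = √(-1) = I ≈ 1.0*I)
j(T, X) = 6 + I + T (j(T, X) = I + (T + 6) = I + (6 + T) = 6 + I + T)
1/(867 + j(-16, 5)) = 1/(867 + (6 + I - 16)) = 1/(867 + (-10 + I)) = 1/(857 + I) = (857 - I)/734450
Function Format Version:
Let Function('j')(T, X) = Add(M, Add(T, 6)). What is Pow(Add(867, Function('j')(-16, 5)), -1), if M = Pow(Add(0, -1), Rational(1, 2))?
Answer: Add(Rational(857, 734450), Mul(Rational(-1, 734450), I)) ≈ Add(0.0011669, Mul(-1.3616e-6, I))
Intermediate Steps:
M = I (M = Pow(-1, Rational(1, 2)) = I ≈ Mul(1.0000, I))
Function('j')(T, X) = Add(6, I, T) (Function('j')(T, X) = Add(I, Add(T, 6)) = Add(I, Add(6, T)) = Add(6, I, T))
Pow(Add(867, Function('j')(-16, 5)), -1) = Pow(Add(867, Add(6, I, -16)), -1) = Pow(Add(867, Add(-10, I)), -1) = Pow(Add(857, I), -1) = Mul(Rational(1, 734450), Add(857, Mul(-1, I)))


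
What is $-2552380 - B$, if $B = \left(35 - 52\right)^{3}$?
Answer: $-2547467$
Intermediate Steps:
$B = -4913$ ($B = \left(-17\right)^{3} = -4913$)
$-2552380 - B = -2552380 - -4913 = -2552380 + 4913 = -2547467$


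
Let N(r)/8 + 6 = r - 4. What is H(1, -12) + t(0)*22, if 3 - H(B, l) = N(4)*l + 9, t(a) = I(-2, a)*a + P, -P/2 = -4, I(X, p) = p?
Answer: -406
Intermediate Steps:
N(r) = -80 + 8*r (N(r) = -48 + 8*(r - 4) = -48 + 8*(-4 + r) = -48 + (-32 + 8*r) = -80 + 8*r)
P = 8 (P = -2*(-4) = 8)
t(a) = 8 + a² (t(a) = a*a + 8 = a² + 8 = 8 + a²)
H(B, l) = -6 + 48*l (H(B, l) = 3 - ((-80 + 8*4)*l + 9) = 3 - ((-80 + 32)*l + 9) = 3 - (-48*l + 9) = 3 - (9 - 48*l) = 3 + (-9 + 48*l) = -6 + 48*l)
H(1, -12) + t(0)*22 = (-6 + 48*(-12)) + (8 + 0²)*22 = (-6 - 576) + (8 + 0)*22 = -582 + 8*22 = -582 + 176 = -406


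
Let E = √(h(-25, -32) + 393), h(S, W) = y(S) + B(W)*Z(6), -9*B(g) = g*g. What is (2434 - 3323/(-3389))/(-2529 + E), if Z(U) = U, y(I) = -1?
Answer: -62609054463/65029470655 - 16504298*I*√654/65029470655 ≈ -0.96278 - 0.0064905*I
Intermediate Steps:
B(g) = -g²/9 (B(g) = -g*g/9 = -g²/9)
h(S, W) = -1 - 2*W²/3 (h(S, W) = -1 - W²/9*6 = -1 - 2*W²/3)
E = 2*I*√654/3 (E = √((-1 - ⅔*(-32)²) + 393) = √((-1 - ⅔*1024) + 393) = √((-1 - 2048/3) + 393) = √(-2051/3 + 393) = √(-872/3) = 2*I*√654/3 ≈ 17.049*I)
(2434 - 3323/(-3389))/(-2529 + E) = (2434 - 3323/(-3389))/(-2529 + 2*I*√654/3) = (2434 - 3323*(-1/3389))/(-2529 + 2*I*√654/3) = (2434 + 3323/3389)/(-2529 + 2*I*√654/3) = 8252149/(3389*(-2529 + 2*I*√654/3))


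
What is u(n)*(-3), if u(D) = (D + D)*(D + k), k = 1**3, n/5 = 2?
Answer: -660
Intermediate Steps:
n = 10 (n = 5*2 = 10)
k = 1
u(D) = 2*D*(1 + D) (u(D) = (D + D)*(D + 1) = (2*D)*(1 + D) = 2*D*(1 + D))
u(n)*(-3) = (2*10*(1 + 10))*(-3) = (2*10*11)*(-3) = 220*(-3) = -660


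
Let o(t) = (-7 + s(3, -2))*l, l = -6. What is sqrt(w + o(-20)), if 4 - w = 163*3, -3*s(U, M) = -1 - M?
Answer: 21*I ≈ 21.0*I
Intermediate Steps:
s(U, M) = 1/3 + M/3 (s(U, M) = -(-1 - M)/3 = 1/3 + M/3)
o(t) = 44 (o(t) = (-7 + (1/3 + (1/3)*(-2)))*(-6) = (-7 + (1/3 - 2/3))*(-6) = (-7 - 1/3)*(-6) = -22/3*(-6) = 44)
w = -485 (w = 4 - 163*3 = 4 - 1*489 = 4 - 489 = -485)
sqrt(w + o(-20)) = sqrt(-485 + 44) = sqrt(-441) = 21*I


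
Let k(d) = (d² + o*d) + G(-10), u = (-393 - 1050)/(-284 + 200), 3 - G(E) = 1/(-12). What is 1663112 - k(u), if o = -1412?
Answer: 3967988537/2352 ≈ 1.6871e+6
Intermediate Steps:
G(E) = 37/12 (G(E) = 3 - 1/(-12) = 3 - 1*(-1/12) = 3 + 1/12 = 37/12)
u = 481/28 (u = -1443/(-84) = -1443*(-1/84) = 481/28 ≈ 17.179)
k(d) = 37/12 + d² - 1412*d (k(d) = (d² - 1412*d) + 37/12 = 37/12 + d² - 1412*d)
1663112 - k(u) = 1663112 - (37/12 + (481/28)² - 1412*481/28) = 1663112 - (37/12 + 231361/784 - 169793/7) = 1663112 - 1*(-56349113/2352) = 1663112 + 56349113/2352 = 3967988537/2352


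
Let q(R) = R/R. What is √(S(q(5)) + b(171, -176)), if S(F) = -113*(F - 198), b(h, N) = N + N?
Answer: √21909 ≈ 148.02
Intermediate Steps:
q(R) = 1
b(h, N) = 2*N
S(F) = 22374 - 113*F (S(F) = -113*(-198 + F) = 22374 - 113*F)
√(S(q(5)) + b(171, -176)) = √((22374 - 113*1) + 2*(-176)) = √((22374 - 113) - 352) = √(22261 - 352) = √21909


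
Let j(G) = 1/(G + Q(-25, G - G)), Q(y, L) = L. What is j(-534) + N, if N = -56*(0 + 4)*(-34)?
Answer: 4066943/534 ≈ 7616.0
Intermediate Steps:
N = 7616 (N = -56*4*(-34) = -224*(-34) = 7616)
j(G) = 1/G (j(G) = 1/(G + (G - G)) = 1/(G + 0) = 1/G)
j(-534) + N = 1/(-534) + 7616 = -1/534 + 7616 = 4066943/534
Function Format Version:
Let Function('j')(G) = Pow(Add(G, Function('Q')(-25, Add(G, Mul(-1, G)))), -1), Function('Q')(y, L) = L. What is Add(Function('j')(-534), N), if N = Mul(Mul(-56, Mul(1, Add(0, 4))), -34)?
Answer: Rational(4066943, 534) ≈ 7616.0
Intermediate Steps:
N = 7616 (N = Mul(Mul(-56, Mul(1, 4)), -34) = Mul(Mul(-56, 4), -34) = Mul(-224, -34) = 7616)
Function('j')(G) = Pow(G, -1) (Function('j')(G) = Pow(Add(G, Add(G, Mul(-1, G))), -1) = Pow(Add(G, 0), -1) = Pow(G, -1))
Add(Function('j')(-534), N) = Add(Pow(-534, -1), 7616) = Add(Rational(-1, 534), 7616) = Rational(4066943, 534)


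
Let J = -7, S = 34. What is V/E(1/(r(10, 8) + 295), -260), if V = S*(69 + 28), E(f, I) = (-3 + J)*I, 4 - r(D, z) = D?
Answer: 1649/1300 ≈ 1.2685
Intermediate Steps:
r(D, z) = 4 - D
E(f, I) = -10*I (E(f, I) = (-3 - 7)*I = -10*I)
V = 3298 (V = 34*(69 + 28) = 34*97 = 3298)
V/E(1/(r(10, 8) + 295), -260) = 3298/((-10*(-260))) = 3298/2600 = 3298*(1/2600) = 1649/1300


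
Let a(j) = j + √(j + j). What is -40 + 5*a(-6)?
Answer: -70 + 10*I*√3 ≈ -70.0 + 17.32*I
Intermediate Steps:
a(j) = j + √2*√j (a(j) = j + √(2*j) = j + √2*√j)
-40 + 5*a(-6) = -40 + 5*(-6 + √2*√(-6)) = -40 + 5*(-6 + √2*(I*√6)) = -40 + 5*(-6 + 2*I*√3) = -40 + (-30 + 10*I*√3) = -70 + 10*I*√3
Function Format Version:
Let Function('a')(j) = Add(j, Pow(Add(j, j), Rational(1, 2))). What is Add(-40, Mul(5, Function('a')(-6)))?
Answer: Add(-70, Mul(10, I, Pow(3, Rational(1, 2)))) ≈ Add(-70.000, Mul(17.320, I))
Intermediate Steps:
Function('a')(j) = Add(j, Mul(Pow(2, Rational(1, 2)), Pow(j, Rational(1, 2)))) (Function('a')(j) = Add(j, Pow(Mul(2, j), Rational(1, 2))) = Add(j, Mul(Pow(2, Rational(1, 2)), Pow(j, Rational(1, 2)))))
Add(-40, Mul(5, Function('a')(-6))) = Add(-40, Mul(5, Add(-6, Mul(Pow(2, Rational(1, 2)), Pow(-6, Rational(1, 2)))))) = Add(-40, Mul(5, Add(-6, Mul(Pow(2, Rational(1, 2)), Mul(I, Pow(6, Rational(1, 2))))))) = Add(-40, Mul(5, Add(-6, Mul(2, I, Pow(3, Rational(1, 2)))))) = Add(-40, Add(-30, Mul(10, I, Pow(3, Rational(1, 2))))) = Add(-70, Mul(10, I, Pow(3, Rational(1, 2))))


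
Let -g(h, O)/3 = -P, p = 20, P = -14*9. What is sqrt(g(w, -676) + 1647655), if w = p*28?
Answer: 211*sqrt(37) ≈ 1283.5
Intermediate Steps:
P = -126
w = 560 (w = 20*28 = 560)
g(h, O) = -378 (g(h, O) = -(-3)*(-126) = -3*126 = -378)
sqrt(g(w, -676) + 1647655) = sqrt(-378 + 1647655) = sqrt(1647277) = 211*sqrt(37)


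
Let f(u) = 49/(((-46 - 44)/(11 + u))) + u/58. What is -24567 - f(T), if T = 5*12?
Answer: -64021679/2610 ≈ -24529.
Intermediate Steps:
T = 60
f(u) = -539/90 - 688*u/1305 (f(u) = 49/((-90/(11 + u))) + u*(1/58) = 49*(-11/90 - u/90) + u/58 = (-539/90 - 49*u/90) + u/58 = -539/90 - 688*u/1305)
-24567 - f(T) = -24567 - (-539/90 - 688/1305*60) = -24567 - (-539/90 - 2752/87) = -24567 - 1*(-98191/2610) = -24567 + 98191/2610 = -64021679/2610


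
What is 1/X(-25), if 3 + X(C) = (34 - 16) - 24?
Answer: -⅑ ≈ -0.11111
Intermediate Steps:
X(C) = -9 (X(C) = -3 + ((34 - 16) - 24) = -3 + (18 - 24) = -3 - 6 = -9)
1/X(-25) = 1/(-9) = -⅑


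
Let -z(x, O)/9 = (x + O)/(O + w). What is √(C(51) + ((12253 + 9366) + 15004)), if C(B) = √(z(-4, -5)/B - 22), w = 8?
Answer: √(10584047 + 17*I*√6205)/17 ≈ 191.37 + 0.012106*I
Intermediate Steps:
z(x, O) = -9*(O + x)/(8 + O) (z(x, O) = -9*(x + O)/(O + 8) = -9*(O + x)/(8 + O))
C(B) = √(-22 + 27/B) (C(B) = √((9*(-1*(-5) - 1*(-4))/(8 - 5))/B - 22) = √((9*(5 + 4)/3)/B - 22) = √((9*(⅓)*9)/B - 22) = √(27/B - 22) = √(-22 + 27/B))
√(C(51) + ((12253 + 9366) + 15004)) = √(√(-22 + 27/51) + ((12253 + 9366) + 15004)) = √(√(-22 + 27*(1/51)) + (21619 + 15004)) = √(√(-22 + 9/17) + 36623) = √(√(-365/17) + 36623) = √(I*√6205/17 + 36623) = √(36623 + I*√6205/17)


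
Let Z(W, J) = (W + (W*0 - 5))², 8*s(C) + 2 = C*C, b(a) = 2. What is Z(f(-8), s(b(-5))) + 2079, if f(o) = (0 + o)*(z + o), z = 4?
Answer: 2808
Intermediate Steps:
s(C) = -¼ + C²/8 (s(C) = -¼ + (C*C)/8 = -¼ + C²/8)
f(o) = o*(4 + o) (f(o) = (0 + o)*(4 + o) = o*(4 + o))
Z(W, J) = (-5 + W)² (Z(W, J) = (W + (0 - 5))² = (W - 5)² = (-5 + W)²)
Z(f(-8), s(b(-5))) + 2079 = (-5 - 8*(4 - 8))² + 2079 = (-5 - 8*(-4))² + 2079 = (-5 + 32)² + 2079 = 27² + 2079 = 729 + 2079 = 2808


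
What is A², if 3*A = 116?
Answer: 13456/9 ≈ 1495.1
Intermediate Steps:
A = 116/3 (A = (⅓)*116 = 116/3 ≈ 38.667)
A² = (116/3)² = 13456/9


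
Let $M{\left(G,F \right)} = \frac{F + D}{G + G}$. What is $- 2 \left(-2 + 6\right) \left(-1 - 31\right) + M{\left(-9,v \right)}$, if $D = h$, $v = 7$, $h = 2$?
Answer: $\frac{511}{2} \approx 255.5$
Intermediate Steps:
$D = 2$
$M{\left(G,F \right)} = \frac{2 + F}{2 G}$ ($M{\left(G,F \right)} = \frac{F + 2}{G + G} = \frac{2 + F}{2 G}$)
$- 2 \left(-2 + 6\right) \left(-1 - 31\right) + M{\left(-9,v \right)} = - 2 \left(-2 + 6\right) \left(-1 - 31\right) + \frac{2 + 7}{2 \left(-9\right)} = \left(-2\right) 4 \left(-1 - 31\right) + \frac{1}{2} \left(- \frac{1}{9}\right) 9 = \left(-8\right) \left(-32\right) - \frac{1}{2} = 256 - \frac{1}{2} = \frac{511}{2}$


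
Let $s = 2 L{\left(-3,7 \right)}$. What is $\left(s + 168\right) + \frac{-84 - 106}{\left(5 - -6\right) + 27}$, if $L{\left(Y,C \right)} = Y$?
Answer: $157$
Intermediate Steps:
$s = -6$ ($s = 2 \left(-3\right) = -6$)
$\left(s + 168\right) + \frac{-84 - 106}{\left(5 - -6\right) + 27} = \left(-6 + 168\right) + \frac{-84 - 106}{\left(5 - -6\right) + 27} = 162 - \frac{190}{\left(5 + 6\right) + 27} = 162 - \frac{190}{11 + 27} = 162 - \frac{190}{38} = 162 - 5 = 157$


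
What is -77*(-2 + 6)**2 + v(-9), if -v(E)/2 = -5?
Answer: -1222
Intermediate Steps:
v(E) = 10 (v(E) = -2*(-5) = 10)
-77*(-2 + 6)**2 + v(-9) = -77*(-2 + 6)**2 + 10 = -77*4**2 + 10 = -77*16 + 10 = -1232 + 10 = -1222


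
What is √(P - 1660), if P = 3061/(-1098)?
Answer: I*√222740402/366 ≈ 40.777*I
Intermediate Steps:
P = -3061/1098 (P = 3061*(-1/1098) = -3061/1098 ≈ -2.7878)
√(P - 1660) = √(-3061/1098 - 1660) = √(-1825741/1098) = I*√222740402/366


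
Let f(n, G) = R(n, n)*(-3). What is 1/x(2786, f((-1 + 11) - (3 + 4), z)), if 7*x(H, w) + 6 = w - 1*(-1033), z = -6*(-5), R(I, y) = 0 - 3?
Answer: 1/148 ≈ 0.0067568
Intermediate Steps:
R(I, y) = -3
z = 30
f(n, G) = 9 (f(n, G) = -3*(-3) = 9)
x(H, w) = 1027/7 + w/7 (x(H, w) = -6/7 + (w - 1*(-1033))/7 = -6/7 + (w + 1033)/7 = -6/7 + (1033 + w)/7 = -6/7 + (1033/7 + w/7) = 1027/7 + w/7)
1/x(2786, f((-1 + 11) - (3 + 4), z)) = 1/(1027/7 + (⅐)*9) = 1/(1027/7 + 9/7) = 1/148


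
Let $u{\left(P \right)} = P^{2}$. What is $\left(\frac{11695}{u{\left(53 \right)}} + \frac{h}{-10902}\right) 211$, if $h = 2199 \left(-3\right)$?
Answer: $\frac{10270767031}{10207906} \approx 1006.2$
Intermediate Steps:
$h = -6597$
$\left(\frac{11695}{u{\left(53 \right)}} + \frac{h}{-10902}\right) 211 = \left(\frac{11695}{53^{2}} - \frac{6597}{-10902}\right) 211 = \left(\frac{11695}{2809} - - \frac{2199}{3634}\right) 211 = \left(11695 \cdot \frac{1}{2809} + \frac{2199}{3634}\right) 211 = \left(\frac{11695}{2809} + \frac{2199}{3634}\right) 211 = \frac{48676621}{10207906} \cdot 211 = \frac{10270767031}{10207906}$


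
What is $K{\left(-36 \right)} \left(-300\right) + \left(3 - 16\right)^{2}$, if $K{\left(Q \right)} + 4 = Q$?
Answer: $12169$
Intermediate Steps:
$K{\left(Q \right)} = -4 + Q$
$K{\left(-36 \right)} \left(-300\right) + \left(3 - 16\right)^{2} = \left(-4 - 36\right) \left(-300\right) + \left(3 - 16\right)^{2} = \left(-40\right) \left(-300\right) + \left(-13\right)^{2} = 12000 + 169 = 12169$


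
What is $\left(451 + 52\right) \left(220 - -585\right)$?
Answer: $404915$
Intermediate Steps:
$\left(451 + 52\right) \left(220 - -585\right) = 503 \left(220 + 585\right) = 503 \cdot 805 = 404915$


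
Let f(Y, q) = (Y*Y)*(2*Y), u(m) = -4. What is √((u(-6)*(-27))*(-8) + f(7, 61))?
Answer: I*√178 ≈ 13.342*I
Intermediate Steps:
f(Y, q) = 2*Y³ (f(Y, q) = Y²*(2*Y) = 2*Y³)
√((u(-6)*(-27))*(-8) + f(7, 61)) = √(-4*(-27)*(-8) + 2*7³) = √(108*(-8) + 2*343) = √(-864 + 686) = √(-178) = I*√178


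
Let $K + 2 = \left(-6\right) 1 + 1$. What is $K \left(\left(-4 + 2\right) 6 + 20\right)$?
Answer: $-56$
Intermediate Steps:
$K = -7$ ($K = -2 + \left(\left(-6\right) 1 + 1\right) = -2 + \left(-6 + 1\right) = -2 - 5 = -7$)
$K \left(\left(-4 + 2\right) 6 + 20\right) = - 7 \left(\left(-4 + 2\right) 6 + 20\right) = - 7 \left(\left(-2\right) 6 + 20\right) = - 7 \left(-12 + 20\right) = \left(-7\right) 8 = -56$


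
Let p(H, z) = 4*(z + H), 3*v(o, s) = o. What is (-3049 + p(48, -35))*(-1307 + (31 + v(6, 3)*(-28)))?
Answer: 3992004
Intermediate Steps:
v(o, s) = o/3
p(H, z) = 4*H + 4*z (p(H, z) = 4*(H + z) = 4*H + 4*z)
(-3049 + p(48, -35))*(-1307 + (31 + v(6, 3)*(-28))) = (-3049 + (4*48 + 4*(-35)))*(-1307 + (31 + ((⅓)*6)*(-28))) = (-3049 + (192 - 140))*(-1307 + (31 + 2*(-28))) = (-3049 + 52)*(-1307 + (31 - 56)) = -2997*(-1307 - 25) = -2997*(-1332) = 3992004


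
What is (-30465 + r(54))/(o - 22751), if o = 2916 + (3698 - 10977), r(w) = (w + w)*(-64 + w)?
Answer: 10515/9038 ≈ 1.1634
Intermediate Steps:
r(w) = 2*w*(-64 + w) (r(w) = (2*w)*(-64 + w) = 2*w*(-64 + w))
o = -4363 (o = 2916 - 7279 = -4363)
(-30465 + r(54))/(o - 22751) = (-30465 + 2*54*(-64 + 54))/(-4363 - 22751) = (-30465 + 2*54*(-10))/(-27114) = (-30465 - 1080)*(-1/27114) = -31545*(-1/27114) = 10515/9038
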